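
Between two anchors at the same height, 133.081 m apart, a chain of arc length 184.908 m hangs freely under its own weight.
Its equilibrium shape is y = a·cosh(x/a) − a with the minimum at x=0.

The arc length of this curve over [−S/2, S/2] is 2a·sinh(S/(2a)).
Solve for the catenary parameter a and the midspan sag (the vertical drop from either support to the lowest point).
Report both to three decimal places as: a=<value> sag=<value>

seed: a₀ = √(S³/(24(L−S))) = √(133.081³/(24·51.827)) = 43.530176
iter 1: u=1.528606  f(a)=+6.403e+00  f'(a)=-2.986e+00  a ← 43.530176 − (+6.403e+00/-2.986e+00) = 45.674476
iter 2: u=1.456842  f(a)=+5.035e-01  f'(a)=-2.533e+00  a ← 45.674476 − (+5.035e-01/-2.533e+00) = 45.873241
iter 3: u=1.450530  f(a)=+3.701e-03  f'(a)=-2.496e+00  a ← 45.873241 − (+3.701e-03/-2.496e+00) = 45.874724
iter 4: u=1.450483  f(a)=+2.032e-07  f'(a)=-2.496e+00  a ← 45.874724 − (+2.032e-07/-2.496e+00) = 45.874724
iter 5: u=1.450483  f(a)=+0.000e+00  f'(a)=-2.496e+00  a ← 45.874724 − (+0.000e+00/-2.496e+00) = 45.874724
converged: |Δa| < 1e-12 after 5 iterations
sag = a·(cosh(S/(2a)) − 1) = 45.874724·(cosh(1.450483) − 1) = 57.334929
T_max/T_min = cosh(S/(2a)) = 2.249815

a=45.875 sag=57.335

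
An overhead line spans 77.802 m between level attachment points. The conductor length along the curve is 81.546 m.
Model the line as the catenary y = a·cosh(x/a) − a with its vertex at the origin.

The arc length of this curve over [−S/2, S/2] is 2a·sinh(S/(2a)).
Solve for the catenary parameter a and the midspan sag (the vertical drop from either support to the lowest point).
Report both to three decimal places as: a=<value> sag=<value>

seed: a₀ = √(S³/(24(L−S))) = √(77.802³/(24·3.744)) = 72.395672
iter 1: u=0.537339  f(a)=+5.442e-02  f'(a)=-1.064e-01  a ← 72.395672 − (+5.442e-02/-1.064e-01) = 72.906939
iter 2: u=0.533571  f(a)=+5.819e-04  f'(a)=-1.042e-01  a ← 72.906939 − (+5.819e-04/-1.042e-01) = 72.912524
iter 3: u=0.533530  f(a)=+6.812e-08  f'(a)=-1.042e-01  a ← 72.912524 − (+6.812e-08/-1.042e-01) = 72.912525
iter 4: u=0.533530  f(a)=+1.421e-14  f'(a)=-1.042e-01  a ← 72.912525 − (+1.421e-14/-1.042e-01) = 72.912525
converged: |Δa| < 1e-12 after 4 iterations
sag = a·(cosh(S/(2a)) − 1) = 72.912525·(cosh(0.533530) − 1) = 10.625932
T_max/T_min = cosh(S/(2a)) = 1.145735

a=72.913 sag=10.626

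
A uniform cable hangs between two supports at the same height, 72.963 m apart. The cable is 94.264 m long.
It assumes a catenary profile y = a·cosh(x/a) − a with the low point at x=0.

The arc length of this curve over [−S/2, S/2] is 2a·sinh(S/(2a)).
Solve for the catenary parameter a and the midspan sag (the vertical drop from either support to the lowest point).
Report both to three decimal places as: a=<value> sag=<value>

seed: a₀ = √(S³/(24(L−S))) = √(72.963³/(24·21.301)) = 27.564391
iter 1: u=1.323501  f(a)=+1.945e+00  f'(a)=-1.834e+00  a ← 27.564391 − (+1.945e+00/-1.834e+00) = 28.625229
iter 2: u=1.274453  f(a)=+1.179e-01  f'(a)=-1.618e+00  a ← 28.625229 − (+1.179e-01/-1.618e+00) = 28.698142
iter 3: u=1.271215  f(a)=+4.954e-04  f'(a)=-1.604e+00  a ← 28.698142 − (+4.954e-04/-1.604e+00) = 28.698451
iter 4: u=1.271201  f(a)=+8.822e-09  f'(a)=-1.604e+00  a ← 28.698451 − (+8.822e-09/-1.604e+00) = 28.698451
iter 5: u=1.271201  f(a)=+0.000e+00  f'(a)=-1.604e+00  a ← 28.698451 − (+0.000e+00/-1.604e+00) = 28.698451
converged: |Δa| < 1e-12 after 5 iterations
sag = a·(cosh(S/(2a)) − 1) = 28.698451·(cosh(1.271201) − 1) = 26.483308
T_max/T_min = cosh(S/(2a)) = 1.922813

a=28.698 sag=26.483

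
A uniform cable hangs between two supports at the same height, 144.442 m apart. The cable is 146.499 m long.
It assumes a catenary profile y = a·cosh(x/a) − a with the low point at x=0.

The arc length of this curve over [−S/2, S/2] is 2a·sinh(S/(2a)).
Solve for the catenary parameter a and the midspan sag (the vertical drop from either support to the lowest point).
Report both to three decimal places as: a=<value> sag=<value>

seed: a₀ = √(S³/(24(L−S))) = √(144.442³/(24·2.057)) = 247.068554
iter 1: u=0.292312  f(a)=+8.806e-03  f'(a)=-1.679e-02  a ← 247.068554 − (+8.806e-03/-1.679e-02) = 247.592911
iter 2: u=0.291693  f(a)=+2.811e-05  f'(a)=-1.669e-02  a ← 247.592911 − (+2.811e-05/-1.669e-02) = 247.594595
iter 3: u=0.291691  f(a)=+2.886e-10  f'(a)=-1.669e-02  a ← 247.594595 − (+2.886e-10/-1.669e-02) = 247.594595
iter 4: u=0.291691  f(a)=+2.842e-14  f'(a)=-1.669e-02  a ← 247.594595 − (+2.842e-14/-1.669e-02) = 247.594595
converged: |Δa| < 1e-12 after 4 iterations
sag = a·(cosh(S/(2a)) − 1) = 247.594595·(cosh(0.291691) − 1) = 10.607986
T_max/T_min = cosh(S/(2a)) = 1.042844

a=247.595 sag=10.608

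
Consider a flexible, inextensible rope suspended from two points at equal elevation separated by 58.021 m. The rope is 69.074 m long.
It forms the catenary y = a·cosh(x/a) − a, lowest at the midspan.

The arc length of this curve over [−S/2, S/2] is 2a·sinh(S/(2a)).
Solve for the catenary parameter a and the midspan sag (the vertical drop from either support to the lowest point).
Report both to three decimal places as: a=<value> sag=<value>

a=27.879 sag=16.506

seed: a₀ = √(S³/(24(L−S))) = √(58.021³/(24·11.053)) = 27.135143
iter 1: u=1.069112  f(a)=+6.491e-01  f'(a)=-9.117e-01  a ← 27.135143 − (+6.491e-01/-9.117e-01) = 27.847189
iter 2: u=1.041775  f(a)=+2.643e-02  f'(a)=-8.388e-01  a ← 27.847189 − (+2.643e-02/-8.388e-01) = 27.878697
iter 3: u=1.040597  f(a)=+4.793e-05  f'(a)=-8.358e-01  a ← 27.878697 − (+4.793e-05/-8.358e-01) = 27.878754
iter 4: u=1.040595  f(a)=+1.582e-10  f'(a)=-8.357e-01  a ← 27.878754 − (+1.582e-10/-8.357e-01) = 27.878754
iter 5: u=1.040595  f(a)=+0.000e+00  f'(a)=-8.357e-01  a ← 27.878754 − (+0.000e+00/-8.357e-01) = 27.878754
converged: |Δa| < 1e-12 after 5 iterations
sag = a·(cosh(S/(2a)) − 1) = 27.878754·(cosh(1.040595) − 1) = 16.506258
T_max/T_min = cosh(S/(2a)) = 1.592073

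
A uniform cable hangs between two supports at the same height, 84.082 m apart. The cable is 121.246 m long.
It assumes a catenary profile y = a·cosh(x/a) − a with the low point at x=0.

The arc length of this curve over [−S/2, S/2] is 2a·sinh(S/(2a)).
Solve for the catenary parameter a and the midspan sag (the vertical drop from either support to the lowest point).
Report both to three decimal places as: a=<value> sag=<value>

seed: a₀ = √(S³/(24(L−S))) = √(84.082³/(24·37.164)) = 25.815926
iter 1: u=1.628491  f(a)=+5.251e+00  f'(a)=-3.719e+00  a ← 25.815926 − (+5.251e+00/-3.719e+00) = 27.227937
iter 2: u=1.544039  f(a)=+4.616e-01  f'(a)=-3.091e+00  a ← 27.227937 − (+4.616e-01/-3.091e+00) = 27.377258
iter 3: u=1.535618  f(a)=+4.326e-03  f'(a)=-3.033e+00  a ← 27.377258 − (+4.326e-03/-3.033e+00) = 27.378684
iter 4: u=1.535538  f(a)=+3.879e-07  f'(a)=-3.033e+00  a ← 27.378684 − (+3.879e-07/-3.033e+00) = 27.378684
iter 5: u=1.535538  f(a)=-2.842e-14  f'(a)=-3.033e+00  a ← 27.378684 − (-2.842e-14/-3.033e+00) = 27.378684
converged: |Δa| < 1e-12 after 5 iterations
sag = a·(cosh(S/(2a)) − 1) = 27.378684·(cosh(1.535538) − 1) = 39.140038
T_max/T_min = cosh(S/(2a)) = 2.429581

a=27.379 sag=39.140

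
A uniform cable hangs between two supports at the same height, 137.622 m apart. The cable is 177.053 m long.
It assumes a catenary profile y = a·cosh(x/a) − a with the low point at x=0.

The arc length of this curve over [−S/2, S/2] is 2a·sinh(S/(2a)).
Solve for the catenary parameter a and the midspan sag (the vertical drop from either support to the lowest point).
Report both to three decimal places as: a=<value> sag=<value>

seed: a₀ = √(S³/(24(L−S))) = √(137.622³/(24·39.431)) = 52.481626
iter 1: u=1.311145  f(a)=+3.531e+00  f'(a)=-1.777e+00  a ← 52.481626 − (+3.531e+00/-1.777e+00) = 54.468500
iter 2: u=1.263317  f(a)=+2.104e-01  f'(a)=-1.571e+00  a ← 54.468500 − (+2.104e-01/-1.571e+00) = 54.602434
iter 3: u=1.260219  f(a)=+8.521e-04  f'(a)=-1.559e+00  a ← 54.602434 − (+8.521e-04/-1.559e+00) = 54.602981
iter 4: u=1.260206  f(a)=+1.410e-08  f'(a)=-1.559e+00  a ← 54.602981 − (+1.410e-08/-1.559e+00) = 54.602981
iter 5: u=1.260206  f(a)=-2.842e-14  f'(a)=-1.559e+00  a ← 54.602981 − (-2.842e-14/-1.559e+00) = 54.602981
converged: |Δa| < 1e-12 after 5 iterations
sag = a·(cosh(S/(2a)) − 1) = 54.602981·(cosh(1.260206) − 1) = 49.408685
T_max/T_min = cosh(S/(2a)) = 1.904872

a=54.603 sag=49.409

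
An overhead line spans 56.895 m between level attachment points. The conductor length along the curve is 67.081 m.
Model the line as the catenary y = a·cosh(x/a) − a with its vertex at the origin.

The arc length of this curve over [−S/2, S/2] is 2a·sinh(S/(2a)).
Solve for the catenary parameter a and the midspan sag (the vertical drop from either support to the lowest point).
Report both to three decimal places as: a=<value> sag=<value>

seed: a₀ = √(S³/(24(L−S))) = √(56.895³/(24·10.186)) = 27.447557
iter 1: u=1.036431  f(a)=+5.613e-01  f'(a)=-8.251e-01  a ← 27.447557 − (+5.613e-01/-8.251e-01) = 28.127853
iter 2: u=1.011364  f(a)=+2.155e-02  f'(a)=-7.628e-01  a ← 28.127853 − (+2.155e-02/-7.628e-01) = 28.156097
iter 3: u=1.010350  f(a)=+3.455e-05  f'(a)=-7.604e-01  a ← 28.156097 − (+3.455e-05/-7.604e-01) = 28.156143
iter 4: u=1.010348  f(a)=+8.919e-11  f'(a)=-7.604e-01  a ← 28.156143 − (+8.919e-11/-7.604e-01) = 28.156143
iter 5: u=1.010348  f(a)=-1.421e-14  f'(a)=-7.604e-01  a ← 28.156143 − (-1.421e-14/-7.604e-01) = 28.156143
converged: |Δa| < 1e-12 after 5 iterations
sag = a·(cosh(S/(2a)) − 1) = 28.156143·(cosh(1.010348) − 1) = 15.635792
T_max/T_min = cosh(S/(2a)) = 1.555324

a=28.156 sag=15.636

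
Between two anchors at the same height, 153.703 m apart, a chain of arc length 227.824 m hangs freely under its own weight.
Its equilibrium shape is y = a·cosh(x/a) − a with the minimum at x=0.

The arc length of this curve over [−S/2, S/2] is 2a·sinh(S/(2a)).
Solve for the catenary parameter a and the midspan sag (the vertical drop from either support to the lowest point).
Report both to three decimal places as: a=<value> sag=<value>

a=48.142 sag=75.525

seed: a₀ = √(S³/(24(L−S))) = √(153.703³/(24·74.121)) = 45.180108
iter 1: u=1.701003  f(a)=+1.149e+01  f'(a)=-4.334e+00  a ← 45.180108 − (+1.149e+01/-4.334e+00) = 47.831753
iter 2: u=1.606705  f(a)=+1.089e+00  f'(a)=-3.548e+00  a ← 47.831753 − (+1.089e+00/-3.548e+00) = 48.138810
iter 3: u=1.596456  f(a)=+1.205e-02  f'(a)=-3.470e+00  a ← 48.138810 − (+1.205e-02/-3.470e+00) = 48.142284
iter 4: u=1.596341  f(a)=+1.512e-06  f'(a)=-3.469e+00  a ← 48.142284 − (+1.512e-06/-3.469e+00) = 48.142284
iter 5: u=1.596341  f(a)=-2.842e-14  f'(a)=-3.469e+00  a ← 48.142284 − (-2.842e-14/-3.469e+00) = 48.142284
converged: |Δa| < 1e-12 after 5 iterations
sag = a·(cosh(S/(2a)) − 1) = 48.142284·(cosh(1.596341) − 1) = 75.525106
T_max/T_min = cosh(S/(2a)) = 2.568789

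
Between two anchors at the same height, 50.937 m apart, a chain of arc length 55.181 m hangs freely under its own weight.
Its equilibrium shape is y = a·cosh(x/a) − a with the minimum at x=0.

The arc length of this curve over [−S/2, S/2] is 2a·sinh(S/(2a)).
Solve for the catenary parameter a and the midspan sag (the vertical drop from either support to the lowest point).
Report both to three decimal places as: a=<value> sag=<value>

a=36.463 sag=9.262

seed: a₀ = √(S³/(24(L−S))) = √(50.937³/(24·4.244)) = 36.021081
iter 1: u=0.707044  f(a)=+1.074e-01  f'(a)=-2.476e-01  a ← 36.021081 − (+1.074e-01/-2.476e-01) = 36.454598
iter 2: u=0.698636  f(a)=+1.969e-03  f'(a)=-2.386e-01  a ← 36.454598 − (+1.969e-03/-2.386e-01) = 36.462848
iter 3: u=0.698478  f(a)=+6.896e-07  f'(a)=-2.385e-01  a ← 36.462848 − (+6.896e-07/-2.385e-01) = 36.462851
iter 4: u=0.698478  f(a)=+7.816e-14  f'(a)=-2.385e-01  a ← 36.462851 − (+7.816e-14/-2.385e-01) = 36.462851
converged: |Δa| < 1e-12 after 4 iterations
sag = a·(cosh(S/(2a)) − 1) = 36.462851·(cosh(0.698478) − 1) = 9.262144
T_max/T_min = cosh(S/(2a)) = 1.254016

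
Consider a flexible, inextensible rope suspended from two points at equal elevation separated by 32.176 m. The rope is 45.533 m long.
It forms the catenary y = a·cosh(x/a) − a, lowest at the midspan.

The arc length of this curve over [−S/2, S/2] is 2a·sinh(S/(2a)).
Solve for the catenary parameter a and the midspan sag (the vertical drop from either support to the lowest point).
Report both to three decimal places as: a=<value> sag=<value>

a=10.776 sag=14.412

seed: a₀ = √(S³/(24(L−S))) = √(32.176³/(24·13.357)) = 10.193844
iter 1: u=1.578207  f(a)=+1.766e+00  f'(a)=-3.334e+00  a ← 10.193844 − (+1.766e+00/-3.334e+00) = 10.723389
iter 2: u=1.500272  f(a)=+1.469e-01  f'(a)=-2.800e+00  a ← 10.723389 − (+1.469e-01/-2.800e+00) = 10.775848
iter 3: u=1.492968  f(a)=+1.221e-03  f'(a)=-2.754e+00  a ← 10.775848 − (+1.221e-03/-2.754e+00) = 10.776292
iter 4: u=1.492907  f(a)=+8.590e-08  f'(a)=-2.754e+00  a ← 10.776292 − (+8.590e-08/-2.754e+00) = 10.776292
iter 5: u=1.492907  f(a)=+0.000e+00  f'(a)=-2.754e+00  a ← 10.776292 − (+0.000e+00/-2.754e+00) = 10.776292
converged: |Δa| < 1e-12 after 5 iterations
sag = a·(cosh(S/(2a)) − 1) = 10.776292·(cosh(1.492907) − 1) = 14.411840
T_max/T_min = cosh(S/(2a)) = 2.337365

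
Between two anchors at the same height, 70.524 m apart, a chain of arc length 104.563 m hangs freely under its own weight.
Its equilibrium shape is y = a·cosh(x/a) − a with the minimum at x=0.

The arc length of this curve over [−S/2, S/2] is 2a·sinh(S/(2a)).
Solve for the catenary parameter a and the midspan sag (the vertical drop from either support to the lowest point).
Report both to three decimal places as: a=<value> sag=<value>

a=22.081 sag=34.672

seed: a₀ = √(S³/(24(L−S))) = √(70.524³/(24·34.039)) = 20.721032
iter 1: u=1.701749  f(a)=+5.283e+00  f'(a)=-4.341e+00  a ← 20.721032 − (+5.283e+00/-4.341e+00) = 21.938016
iter 2: u=1.607347  f(a)=+5.012e-01  f'(a)=-3.553e+00  a ← 21.938016 − (+5.012e-01/-3.553e+00) = 22.079070
iter 3: u=1.597078  f(a)=+5.554e-03  f'(a)=-3.475e+00  a ← 22.079070 − (+5.554e-03/-3.475e+00) = 22.080669
iter 4: u=1.596963  f(a)=+6.990e-07  f'(a)=-3.474e+00  a ← 22.080669 − (+6.990e-07/-3.474e+00) = 22.080669
iter 5: u=1.596962  f(a)=-1.421e-14  f'(a)=-3.474e+00  a ← 22.080669 − (-1.421e-14/-3.474e+00) = 22.080669
converged: |Δa| < 1e-12 after 5 iterations
sag = a·(cosh(S/(2a)) − 1) = 22.080669·(cosh(1.596962) − 1) = 34.672403
T_max/T_min = cosh(S/(2a)) = 2.570261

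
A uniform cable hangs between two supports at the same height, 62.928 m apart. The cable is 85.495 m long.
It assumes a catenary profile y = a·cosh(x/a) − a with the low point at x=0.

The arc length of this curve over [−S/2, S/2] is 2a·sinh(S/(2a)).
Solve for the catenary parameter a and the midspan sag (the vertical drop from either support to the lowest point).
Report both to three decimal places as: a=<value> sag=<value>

seed: a₀ = √(S³/(24(L−S))) = √(62.928³/(24·22.567)) = 21.449805
iter 1: u=1.466866  f(a)=+2.556e+00  f'(a)=-2.593e+00  a ← 21.449805 − (+2.556e+00/-2.593e+00) = 22.435501
iter 2: u=1.402420  f(a)=+1.867e-01  f'(a)=-2.227e+00  a ← 22.435501 − (+1.867e-01/-2.227e+00) = 22.519363
iter 3: u=1.397198  f(a)=+1.171e-03  f'(a)=-2.199e+00  a ← 22.519363 − (+1.171e-03/-2.199e+00) = 22.519896
iter 4: u=1.397165  f(a)=+4.663e-08  f'(a)=-2.199e+00  a ← 22.519896 − (+4.663e-08/-2.199e+00) = 22.519896
iter 5: u=1.397165  f(a)=+0.000e+00  f'(a)=-2.199e+00  a ← 22.519896 − (+0.000e+00/-2.199e+00) = 22.519896
converged: |Δa| < 1e-12 after 5 iterations
sag = a·(cosh(S/(2a)) − 1) = 22.519896·(cosh(1.397165) − 1) = 25.796711
T_max/T_min = cosh(S/(2a)) = 2.145508

a=22.520 sag=25.797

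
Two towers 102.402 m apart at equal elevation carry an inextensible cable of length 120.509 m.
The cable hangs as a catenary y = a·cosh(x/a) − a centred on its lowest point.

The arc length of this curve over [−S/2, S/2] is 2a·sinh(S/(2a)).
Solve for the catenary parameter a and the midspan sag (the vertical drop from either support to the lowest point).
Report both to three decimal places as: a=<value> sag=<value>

a=50.977 sag=27.949

seed: a₀ = √(S³/(24(L−S))) = √(102.402³/(24·18.107)) = 49.708858
iter 1: u=1.030018  f(a)=+9.851e-01  f'(a)=-8.088e-01  a ← 49.708858 − (+9.851e-01/-8.088e-01) = 50.926887
iter 2: u=1.005382  f(a)=+3.737e-02  f'(a)=-7.485e-01  a ← 50.926887 − (+3.737e-02/-7.485e-01) = 50.976817
iter 3: u=1.004398  f(a)=+5.848e-05  f'(a)=-7.461e-01  a ← 50.976817 − (+5.848e-05/-7.461e-01) = 50.976895
iter 4: u=1.004396  f(a)=+1.437e-10  f'(a)=-7.461e-01  a ← 50.976895 − (+1.437e-10/-7.461e-01) = 50.976895
iter 5: u=1.004396  f(a)=+0.000e+00  f'(a)=-7.461e-01  a ← 50.976895 − (+0.000e+00/-7.461e-01) = 50.976895
converged: |Δa| < 1e-12 after 5 iterations
sag = a·(cosh(S/(2a)) − 1) = 50.976895·(cosh(1.004396) − 1) = 27.948694
T_max/T_min = cosh(S/(2a)) = 1.548262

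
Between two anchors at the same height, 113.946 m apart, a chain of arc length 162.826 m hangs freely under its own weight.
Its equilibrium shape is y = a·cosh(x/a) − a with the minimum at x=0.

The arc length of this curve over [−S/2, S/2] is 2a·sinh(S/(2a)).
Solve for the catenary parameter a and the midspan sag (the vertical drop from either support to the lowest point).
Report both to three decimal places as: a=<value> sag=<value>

a=37.604 sag=52.074

seed: a₀ = √(S³/(24(L−S))) = √(113.946³/(24·48.880)) = 35.512186
iter 1: u=1.604323  f(a)=+6.690e+00  f'(a)=-3.530e+00  a ← 35.512186 − (+6.690e+00/-3.530e+00) = 37.407541
iter 2: u=1.523035  f(a)=+5.729e-01  f'(a)=-2.949e+00  a ← 37.407541 − (+5.729e-01/-2.949e+00) = 37.601830
iter 3: u=1.515166  f(a)=+5.071e-03  f'(a)=-2.897e+00  a ← 37.601830 − (+5.071e-03/-2.897e+00) = 37.603581
iter 4: u=1.515095  f(a)=+4.051e-07  f'(a)=-2.896e+00  a ← 37.603581 − (+4.051e-07/-2.896e+00) = 37.603581
iter 5: u=1.515095  f(a)=+0.000e+00  f'(a)=-2.896e+00  a ← 37.603581 − (+0.000e+00/-2.896e+00) = 37.603581
converged: |Δa| < 1e-12 after 5 iterations
sag = a·(cosh(S/(2a)) − 1) = 37.603581·(cosh(1.515095) − 1) = 52.074208
T_max/T_min = cosh(S/(2a)) = 2.384820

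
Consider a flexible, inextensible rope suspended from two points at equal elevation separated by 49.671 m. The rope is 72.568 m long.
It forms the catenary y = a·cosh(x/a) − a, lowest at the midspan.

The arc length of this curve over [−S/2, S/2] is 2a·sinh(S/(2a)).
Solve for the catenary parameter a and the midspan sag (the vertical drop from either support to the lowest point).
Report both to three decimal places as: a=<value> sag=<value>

a=15.873 sag=23.731

seed: a₀ = √(S³/(24(L−S))) = √(49.671³/(24·22.897)) = 14.933426
iter 1: u=1.663081  f(a)=+3.383e+00  f'(a)=-4.003e+00  a ← 14.933426 − (+3.383e+00/-4.003e+00) = 15.778613
iter 2: u=1.573998  f(a)=+3.085e-01  f'(a)=-3.303e+00  a ← 15.778613 − (+3.085e-01/-3.303e+00) = 15.871993
iter 3: u=1.564737  f(a)=+3.133e-03  f'(a)=-3.237e+00  a ← 15.871993 − (+3.133e-03/-3.237e+00) = 15.872960
iter 4: u=1.564642  f(a)=+3.303e-07  f'(a)=-3.236e+00  a ← 15.872960 − (+3.303e-07/-3.236e+00) = 15.872961
iter 5: u=1.564642  f(a)=-1.421e-14  f'(a)=-3.236e+00  a ← 15.872961 − (-1.421e-14/-3.236e+00) = 15.872961
converged: |Δa| < 1e-12 after 5 iterations
sag = a·(cosh(S/(2a)) − 1) = 15.872961·(cosh(1.564642) − 1) = 23.731074
T_max/T_min = cosh(S/(2a)) = 2.495063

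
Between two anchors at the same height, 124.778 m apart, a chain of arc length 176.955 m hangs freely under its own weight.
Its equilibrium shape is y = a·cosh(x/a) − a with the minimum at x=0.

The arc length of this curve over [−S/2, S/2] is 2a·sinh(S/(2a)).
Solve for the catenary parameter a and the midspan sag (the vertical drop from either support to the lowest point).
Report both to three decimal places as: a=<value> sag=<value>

seed: a₀ = √(S³/(24(L−S))) = √(124.778³/(24·52.177)) = 39.387812
iter 1: u=1.583967  f(a)=+6.950e+00  f'(a)=-3.377e+00  a ← 39.387812 − (+6.950e+00/-3.377e+00) = 41.446265
iter 2: u=1.505298  f(a)=+5.820e-01  f'(a)=-2.833e+00  a ← 41.446265 − (+5.820e-01/-2.833e+00) = 41.651736
iter 3: u=1.497873  f(a)=+4.906e-03  f'(a)=-2.785e+00  a ← 41.651736 − (+4.906e-03/-2.785e+00) = 41.653498
iter 4: u=1.497809  f(a)=+3.550e-07  f'(a)=-2.785e+00  a ← 41.653498 − (+3.550e-07/-2.785e+00) = 41.653498
iter 5: u=1.497809  f(a)=+0.000e+00  f'(a)=-2.785e+00  a ← 41.653498 − (+0.000e+00/-2.785e+00) = 41.653498
converged: |Δa| < 1e-12 after 5 iterations
sag = a·(cosh(S/(2a)) − 1) = 41.653498·(cosh(1.497809) − 1) = 56.138536
T_max/T_min = cosh(S/(2a)) = 2.347751

a=41.653 sag=56.139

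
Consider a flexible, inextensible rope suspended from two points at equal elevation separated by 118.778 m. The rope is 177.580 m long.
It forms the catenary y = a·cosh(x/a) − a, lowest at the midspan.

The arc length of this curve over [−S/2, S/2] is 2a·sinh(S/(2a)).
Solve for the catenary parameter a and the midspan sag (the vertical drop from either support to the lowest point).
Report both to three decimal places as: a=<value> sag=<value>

a=36.773 sag=59.331

seed: a₀ = √(S³/(24(L−S))) = √(118.778³/(24·58.802)) = 34.458974
iter 1: u=1.723470  f(a)=+9.377e+00  f'(a)=-4.540e+00  a ← 34.458974 − (+9.377e+00/-4.540e+00) = 36.524253
iter 2: u=1.626015  f(a)=+9.092e-01  f'(a)=-3.699e+00  a ← 36.524253 − (+9.092e-01/-3.699e+00) = 36.770040
iter 3: u=1.615146  f(a)=+1.057e-02  f'(a)=-3.613e+00  a ← 36.770040 − (+1.057e-02/-3.613e+00) = 36.772966
iter 4: u=1.615018  f(a)=+1.467e-06  f'(a)=-3.612e+00  a ← 36.772966 − (+1.467e-06/-3.612e+00) = 36.772966
iter 5: u=1.615018  f(a)=+2.842e-14  f'(a)=-3.612e+00  a ← 36.772966 − (+2.842e-14/-3.612e+00) = 36.772966
converged: |Δa| < 1e-12 after 5 iterations
sag = a·(cosh(S/(2a)) − 1) = 36.772966·(cosh(1.615018) − 1) = 59.330702
T_max/T_min = cosh(S/(2a)) = 2.613433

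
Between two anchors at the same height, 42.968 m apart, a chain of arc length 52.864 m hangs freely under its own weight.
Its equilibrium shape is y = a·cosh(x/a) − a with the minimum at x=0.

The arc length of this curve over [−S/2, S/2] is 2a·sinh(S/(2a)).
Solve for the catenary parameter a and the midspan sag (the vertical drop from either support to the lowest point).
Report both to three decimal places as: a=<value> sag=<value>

seed: a₀ = √(S³/(24(L−S))) = √(42.968³/(24·9.896)) = 18.276046
iter 1: u=1.175528  f(a)=+7.067e-01  f'(a)=-1.240e+00  a ← 18.276046 − (+7.067e-01/-1.240e+00) = 18.845870
iter 2: u=1.139985  f(a)=+3.440e-02  f'(a)=-1.122e+00  a ← 18.845870 − (+3.440e-02/-1.122e+00) = 18.876524
iter 3: u=1.138133  f(a)=+9.072e-05  f'(a)=-1.116e+00  a ← 18.876524 − (+9.072e-05/-1.116e+00) = 18.876605
iter 4: u=1.138128  f(a)=+6.348e-10  f'(a)=-1.116e+00  a ← 18.876605 − (+6.348e-10/-1.116e+00) = 18.876605
iter 5: u=1.138128  f(a)=+7.105e-15  f'(a)=-1.116e+00  a ← 18.876605 − (+7.105e-15/-1.116e+00) = 18.876605
converged: |Δa| < 1e-12 after 5 iterations
sag = a·(cosh(S/(2a)) − 1) = 18.876605·(cosh(1.138128) − 1) = 13.603802
T_max/T_min = cosh(S/(2a)) = 1.720670

a=18.877 sag=13.604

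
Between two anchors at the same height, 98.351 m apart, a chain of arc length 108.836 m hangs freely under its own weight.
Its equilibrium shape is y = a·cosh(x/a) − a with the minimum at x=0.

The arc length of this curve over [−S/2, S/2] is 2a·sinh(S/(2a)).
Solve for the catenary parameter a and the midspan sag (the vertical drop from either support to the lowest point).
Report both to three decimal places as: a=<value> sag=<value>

a=62.446 sag=20.384

seed: a₀ = √(S³/(24(L−S))) = √(98.351³/(24·10.485)) = 61.486296
iter 1: u=0.799780  f(a)=+3.405e-01  f'(a)=-3.634e-01  a ← 61.486296 − (+3.405e-01/-3.634e-01) = 62.423321
iter 2: u=0.787774  f(a)=+7.940e-03  f'(a)=-3.466e-01  a ← 62.423321 − (+7.940e-03/-3.466e-01) = 62.446228
iter 3: u=0.787486  f(a)=+4.546e-06  f'(a)=-3.462e-01  a ← 62.446228 − (+4.546e-06/-3.462e-01) = 62.446241
iter 4: u=0.787485  f(a)=+1.478e-12  f'(a)=-3.462e-01  a ← 62.446241 − (+1.478e-12/-3.462e-01) = 62.446241
converged: |Δa| < 1e-12 after 4 iterations
sag = a·(cosh(S/(2a)) − 1) = 62.446241·(cosh(0.787485) − 1) = 20.384017
T_max/T_min = cosh(S/(2a)) = 1.326425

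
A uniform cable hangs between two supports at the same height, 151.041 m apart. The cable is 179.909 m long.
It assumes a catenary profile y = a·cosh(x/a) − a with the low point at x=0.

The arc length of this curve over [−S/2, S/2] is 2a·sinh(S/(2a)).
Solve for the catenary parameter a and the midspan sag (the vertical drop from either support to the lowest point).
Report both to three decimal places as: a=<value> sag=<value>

seed: a₀ = √(S³/(24(L−S))) = √(151.041³/(24·28.868)) = 70.522599
iter 1: u=1.070869  f(a)=+1.701e+00  f'(a)=-9.165e-01  a ← 70.522599 − (+1.701e+00/-9.165e-01) = 72.378745
iter 2: u=1.043407  f(a)=+6.948e-02  f'(a)=-8.430e-01  a ← 72.378745 − (+6.948e-02/-8.430e-01) = 72.461157
iter 3: u=1.042220  f(a)=+1.268e-04  f'(a)=-8.399e-01  a ← 72.461157 − (+1.268e-04/-8.399e-01) = 72.461308
iter 4: u=1.042218  f(a)=+4.241e-10  f'(a)=-8.399e-01  a ← 72.461308 − (+4.241e-10/-8.399e-01) = 72.461308
iter 5: u=1.042218  f(a)=+2.842e-14  f'(a)=-8.399e-01  a ← 72.461308 − (+2.842e-14/-8.399e-01) = 72.461308
converged: |Δa| < 1e-12 after 5 iterations
sag = a·(cosh(S/(2a)) − 1) = 72.461308·(cosh(1.042218) − 1) = 43.048229
T_max/T_min = cosh(S/(2a)) = 1.594086

a=72.461 sag=43.048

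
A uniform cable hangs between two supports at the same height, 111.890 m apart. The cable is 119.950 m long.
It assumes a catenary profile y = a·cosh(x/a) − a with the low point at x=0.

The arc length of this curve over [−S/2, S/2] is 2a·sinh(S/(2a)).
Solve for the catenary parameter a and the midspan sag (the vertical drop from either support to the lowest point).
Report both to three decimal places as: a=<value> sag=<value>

seed: a₀ = √(S³/(24(L−S))) = √(111.890³/(24·8.060)) = 85.096906
iter 1: u=0.657427  f(a)=+1.760e-01  f'(a)=-1.977e-01  a ← 85.096906 − (+1.760e-01/-1.977e-01) = 85.986856
iter 2: u=0.650623  f(a)=+2.799e-03  f'(a)=-1.915e-01  a ← 85.986856 − (+2.799e-03/-1.915e-01) = 86.001471
iter 3: u=0.650512  f(a)=+7.333e-07  f'(a)=-1.914e-01  a ← 86.001471 − (+7.333e-07/-1.914e-01) = 86.001475
iter 4: u=0.650512  f(a)=+7.105e-14  f'(a)=-1.914e-01  a ← 86.001475 − (+7.105e-14/-1.914e-01) = 86.001475
converged: |Δa| < 1e-12 after 4 iterations
sag = a·(cosh(S/(2a)) − 1) = 86.001475·(cosh(0.650512) − 1) = 18.847246
T_max/T_min = cosh(S/(2a)) = 1.219150

a=86.001 sag=18.847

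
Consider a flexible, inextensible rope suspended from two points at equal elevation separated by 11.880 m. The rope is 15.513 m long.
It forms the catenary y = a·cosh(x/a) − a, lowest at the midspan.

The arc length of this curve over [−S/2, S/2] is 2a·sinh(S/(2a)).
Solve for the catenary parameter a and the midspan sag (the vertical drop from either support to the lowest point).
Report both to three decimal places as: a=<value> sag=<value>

a=4.574 sag=4.431

seed: a₀ = √(S³/(24(L−S))) = √(11.880³/(24·3.633)) = 4.385169
iter 1: u=1.354566  f(a)=+3.482e-01  f'(a)=-1.982e+00  a ← 4.385169 − (+3.482e-01/-1.982e+00) = 4.560906
iter 2: u=1.302373  f(a)=+2.203e-02  f'(a)=-1.738e+00  a ← 4.560906 − (+2.203e-02/-1.738e+00) = 4.573580
iter 3: u=1.298764  f(a)=+1.013e-04  f'(a)=-1.722e+00  a ← 4.573580 − (+1.013e-04/-1.722e+00) = 4.573638
iter 4: u=1.298747  f(a)=+2.164e-09  f'(a)=-1.722e+00  a ← 4.573638 − (+2.164e-09/-1.722e+00) = 4.573638
iter 5: u=1.298747  f(a)=+3.553e-15  f'(a)=-1.722e+00  a ← 4.573638 − (+3.553e-15/-1.722e+00) = 4.573638
converged: |Δa| < 1e-12 after 5 iterations
sag = a·(cosh(S/(2a)) − 1) = 4.573638·(cosh(1.298747) − 1) = 4.430886
T_max/T_min = cosh(S/(2a)) = 1.968788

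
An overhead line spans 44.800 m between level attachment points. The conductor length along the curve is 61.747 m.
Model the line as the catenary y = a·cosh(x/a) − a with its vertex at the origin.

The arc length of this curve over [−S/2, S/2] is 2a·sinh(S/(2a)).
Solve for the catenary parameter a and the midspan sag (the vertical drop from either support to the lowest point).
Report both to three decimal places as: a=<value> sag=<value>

a=15.648 sag=18.965

seed: a₀ = √(S³/(24(L−S))) = √(44.800³/(24·16.947)) = 14.868426
iter 1: u=1.506548  f(a)=+2.030e+00  f'(a)=-2.841e+00  a ← 14.868426 − (+2.030e+00/-2.841e+00) = 15.583202
iter 2: u=1.437445  f(a)=+1.556e-01  f'(a)=-2.421e+00  a ← 15.583202 − (+1.556e-01/-2.421e+00) = 15.647485
iter 3: u=1.431540  f(a)=+1.081e-03  f'(a)=-2.387e+00  a ← 15.647485 − (+1.081e-03/-2.387e+00) = 15.647938
iter 4: u=1.431499  f(a)=+5.303e-08  f'(a)=-2.387e+00  a ← 15.647938 − (+5.303e-08/-2.387e+00) = 15.647938
iter 5: u=1.431499  f(a)=+7.105e-15  f'(a)=-2.387e+00  a ← 15.647938 − (+7.105e-15/-2.387e+00) = 15.647938
converged: |Δa| < 1e-12 after 5 iterations
sag = a·(cosh(S/(2a)) − 1) = 15.647938·(cosh(1.431499) − 1) = 18.964646
T_max/T_min = cosh(S/(2a)) = 2.211958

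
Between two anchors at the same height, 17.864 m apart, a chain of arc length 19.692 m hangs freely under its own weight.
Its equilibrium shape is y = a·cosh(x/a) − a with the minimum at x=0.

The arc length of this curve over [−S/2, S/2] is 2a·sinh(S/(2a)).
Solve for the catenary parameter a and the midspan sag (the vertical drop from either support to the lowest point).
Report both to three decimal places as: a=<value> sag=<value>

a=11.570 sag=3.622

seed: a₀ = √(S³/(24(L−S))) = √(17.864³/(24·1.828)) = 11.399199
iter 1: u=0.783564  f(a)=+5.694e-02  f'(a)=-3.409e-01  a ← 11.399199 − (+5.694e-02/-3.409e-01) = 11.566264
iter 2: u=0.772246  f(a)=+1.276e-03  f'(a)=-3.257e-01  a ← 11.566264 − (+1.276e-03/-3.257e-01) = 11.570181
iter 3: u=0.771984  f(a)=+6.733e-07  f'(a)=-3.254e-01  a ← 11.570181 − (+6.733e-07/-3.254e-01) = 11.570184
iter 4: u=0.771984  f(a)=+1.883e-13  f'(a)=-3.254e-01  a ← 11.570184 − (+1.883e-13/-3.254e-01) = 11.570184
converged: |Δa| < 1e-12 after 4 iterations
sag = a·(cosh(S/(2a)) − 1) = 11.570184·(cosh(0.771984) − 1) = 3.622343
T_max/T_min = cosh(S/(2a)) = 1.313076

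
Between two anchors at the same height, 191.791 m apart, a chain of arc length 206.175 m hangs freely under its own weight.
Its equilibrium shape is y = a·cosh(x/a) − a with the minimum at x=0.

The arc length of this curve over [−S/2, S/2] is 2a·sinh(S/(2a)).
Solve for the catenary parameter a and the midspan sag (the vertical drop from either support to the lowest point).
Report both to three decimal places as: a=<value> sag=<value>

seed: a₀ = √(S³/(24(L−S))) = √(191.791³/(24·14.384)) = 142.954186
iter 1: u=0.670813  f(a)=+3.271e-01  f'(a)=-2.104e-01  a ← 142.954186 − (+3.271e-01/-2.104e-01) = 144.508640
iter 2: u=0.663597  f(a)=+5.412e-03  f'(a)=-2.035e-01  a ← 144.508640 − (+5.412e-03/-2.035e-01) = 144.535232
iter 3: u=0.663475  f(a)=+1.537e-06  f'(a)=-2.034e-01  a ← 144.535232 − (+1.537e-06/-2.034e-01) = 144.535240
iter 4: u=0.663475  f(a)=+1.421e-13  f'(a)=-2.034e-01  a ← 144.535240 − (+1.421e-13/-2.034e-01) = 144.535240
converged: |Δa| < 1e-12 after 4 iterations
sag = a·(cosh(S/(2a)) − 1) = 144.535240·(cosh(0.663475) − 1) = 32.996358
T_max/T_min = cosh(S/(2a)) = 1.228293

a=144.535 sag=32.996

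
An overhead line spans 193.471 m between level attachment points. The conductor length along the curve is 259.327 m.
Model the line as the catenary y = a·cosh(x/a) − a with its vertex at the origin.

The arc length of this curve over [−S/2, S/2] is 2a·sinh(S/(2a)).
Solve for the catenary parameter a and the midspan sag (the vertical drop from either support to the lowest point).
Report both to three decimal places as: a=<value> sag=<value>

seed: a₀ = √(S³/(24(L−S))) = √(193.471³/(24·65.856)) = 67.689377
iter 1: u=1.429109  f(a)=+7.062e+00  f'(a)=-2.373e+00  a ← 67.689377 − (+7.062e+00/-2.373e+00) = 70.664726
iter 2: u=1.368936  f(a)=+4.923e-01  f'(a)=-2.053e+00  a ← 70.664726 − (+4.923e-01/-2.053e+00) = 70.904520
iter 3: u=1.364307  f(a)=+2.789e-03  f'(a)=-2.030e+00  a ← 70.904520 − (+2.789e-03/-2.030e+00) = 70.905894
iter 4: u=1.364280  f(a)=+9.063e-08  f'(a)=-2.030e+00  a ← 70.905894 − (+9.063e-08/-2.030e+00) = 70.905894
iter 5: u=1.364280  f(a)=+0.000e+00  f'(a)=-2.030e+00  a ← 70.905894 − (+0.000e+00/-2.030e+00) = 70.905894
converged: |Δa| < 1e-12 after 5 iterations
sag = a·(cosh(S/(2a)) − 1) = 70.905894·(cosh(1.364280) − 1) = 76.878642
T_max/T_min = cosh(S/(2a)) = 2.084235

a=70.906 sag=76.879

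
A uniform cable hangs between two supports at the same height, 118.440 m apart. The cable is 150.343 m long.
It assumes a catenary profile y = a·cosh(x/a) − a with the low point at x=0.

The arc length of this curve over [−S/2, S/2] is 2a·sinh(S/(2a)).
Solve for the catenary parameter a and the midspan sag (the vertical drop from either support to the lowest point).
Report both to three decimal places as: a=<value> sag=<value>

a=48.359 sag=41.024

seed: a₀ = √(S³/(24(L−S))) = √(118.440³/(24·31.903)) = 46.582867
iter 1: u=1.271283  f(a)=+2.679e+00  f'(a)=-1.604e+00  a ← 46.582867 − (+2.679e+00/-1.604e+00) = 48.253086
iter 2: u=1.227279  f(a)=+1.509e-01  f'(a)=-1.428e+00  a ← 48.253086 − (+1.509e-01/-1.428e+00) = 48.358707
iter 3: u=1.224599  f(a)=+5.413e-04  f'(a)=-1.418e+00  a ← 48.358707 − (+5.413e-04/-1.418e+00) = 48.359088
iter 4: u=1.224589  f(a)=+7.023e-09  f'(a)=-1.418e+00  a ← 48.359088 − (+7.023e-09/-1.418e+00) = 48.359088
iter 5: u=1.224589  f(a)=+0.000e+00  f'(a)=-1.418e+00  a ← 48.359088 − (+0.000e+00/-1.418e+00) = 48.359088
converged: |Δa| < 1e-12 after 5 iterations
sag = a·(cosh(S/(2a)) − 1) = 48.359088·(cosh(1.224589) − 1) = 41.024108
T_max/T_min = cosh(S/(2a)) = 1.848323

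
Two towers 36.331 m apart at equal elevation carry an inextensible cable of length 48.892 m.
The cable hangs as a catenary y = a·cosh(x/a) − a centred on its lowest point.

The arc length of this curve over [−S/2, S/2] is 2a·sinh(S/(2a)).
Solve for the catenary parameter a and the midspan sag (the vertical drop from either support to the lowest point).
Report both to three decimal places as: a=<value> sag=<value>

seed: a₀ = √(S³/(24(L−S))) = √(36.331³/(24·12.561)) = 12.612416
iter 1: u=1.440287  f(a)=+1.369e+00  f'(a)=-2.437e+00  a ← 12.612416 − (+1.369e+00/-2.437e+00) = 13.174239
iter 2: u=1.378865  f(a)=+9.679e-02  f'(a)=-2.103e+00  a ← 13.174239 − (+9.679e-02/-2.103e+00) = 13.220257
iter 3: u=1.374066  f(a)=+5.652e-04  f'(a)=-2.079e+00  a ← 13.220257 − (+5.652e-04/-2.079e+00) = 13.220529
iter 4: u=1.374037  f(a)=+1.952e-08  f'(a)=-2.079e+00  a ← 13.220529 − (+1.952e-08/-2.079e+00) = 13.220529
iter 5: u=1.374037  f(a)=+0.000e+00  f'(a)=-2.079e+00  a ← 13.220529 − (+0.000e+00/-2.079e+00) = 13.220529
converged: |Δa| < 1e-12 after 5 iterations
sag = a·(cosh(S/(2a)) − 1) = 13.220529·(cosh(1.374037) − 1) = 14.571364
T_max/T_min = cosh(S/(2a)) = 2.102177

a=13.221 sag=14.571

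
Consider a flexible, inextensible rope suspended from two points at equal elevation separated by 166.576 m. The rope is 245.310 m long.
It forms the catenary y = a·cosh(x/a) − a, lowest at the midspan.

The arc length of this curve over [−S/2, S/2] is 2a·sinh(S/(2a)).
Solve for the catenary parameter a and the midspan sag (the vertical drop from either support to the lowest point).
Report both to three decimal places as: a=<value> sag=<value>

seed: a₀ = √(S³/(24(L−S))) = √(166.576³/(24·78.734)) = 49.457466
iter 1: u=1.684033  f(a)=+1.195e+01  f'(a)=-4.183e+00  a ← 49.457466 − (+1.195e+01/-4.183e+00) = 52.313767
iter 2: u=1.592086  f(a)=+1.113e+00  f'(a)=-3.437e+00  a ← 52.313767 − (+1.113e+00/-3.437e+00) = 52.637683
iter 3: u=1.582288  f(a)=+1.186e-02  f'(a)=-3.364e+00  a ← 52.637683 − (+1.186e-02/-3.364e+00) = 52.641208
iter 4: u=1.582183  f(a)=+1.377e-06  f'(a)=-3.363e+00  a ← 52.641208 − (+1.377e-06/-3.363e+00) = 52.641208
iter 5: u=1.582183  f(a)=+5.684e-14  f'(a)=-3.363e+00  a ← 52.641208 − (+5.684e-14/-3.363e+00) = 52.641208
converged: |Δa| < 1e-12 after 5 iterations
sag = a·(cosh(S/(2a)) − 1) = 52.641208·(cosh(1.582183) − 1) = 80.832931
T_max/T_min = cosh(S/(2a)) = 2.535545

a=52.641 sag=80.833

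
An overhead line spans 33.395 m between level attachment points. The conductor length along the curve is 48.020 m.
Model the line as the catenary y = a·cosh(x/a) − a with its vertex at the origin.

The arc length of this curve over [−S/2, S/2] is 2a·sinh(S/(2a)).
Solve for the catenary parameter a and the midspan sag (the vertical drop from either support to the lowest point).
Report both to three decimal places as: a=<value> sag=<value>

a=10.919 sag=15.457

seed: a₀ = √(S³/(24(L−S))) = √(33.395³/(24·14.625)) = 10.300744
iter 1: u=1.620999  f(a)=+2.046e+00  f'(a)=-3.659e+00  a ← 10.300744 − (+2.046e+00/-3.659e+00) = 10.859917
iter 2: u=1.537535  f(a)=+1.784e-01  f'(a)=-3.047e+00  a ← 10.859917 − (+1.784e-01/-3.047e+00) = 10.918484
iter 3: u=1.529287  f(a)=+1.643e-03  f'(a)=-2.991e+00  a ← 10.918484 − (+1.643e-03/-2.991e+00) = 10.919034
iter 4: u=1.529210  f(a)=+1.422e-07  f'(a)=-2.990e+00  a ← 10.919034 − (+1.422e-07/-2.990e+00) = 10.919034
iter 5: u=1.529210  f(a)=+7.105e-15  f'(a)=-2.990e+00  a ← 10.919034 − (+7.105e-15/-2.990e+00) = 10.919034
converged: |Δa| < 1e-12 after 5 iterations
sag = a·(cosh(S/(2a)) − 1) = 10.919034·(cosh(1.529210) − 1) = 15.457194
T_max/T_min = cosh(S/(2a)) = 2.415619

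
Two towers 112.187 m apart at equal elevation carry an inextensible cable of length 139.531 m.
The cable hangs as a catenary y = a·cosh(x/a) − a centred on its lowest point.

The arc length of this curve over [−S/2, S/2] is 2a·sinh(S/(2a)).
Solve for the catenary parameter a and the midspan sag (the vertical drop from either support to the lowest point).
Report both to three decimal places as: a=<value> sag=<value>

a=47.994 sag=36.686

seed: a₀ = √(S³/(24(L−S))) = √(112.187³/(24·27.344)) = 46.384957
iter 1: u=1.209304  f(a)=+2.070e+00  f'(a)=-1.361e+00  a ← 46.384957 − (+2.070e+00/-1.361e+00) = 47.906603
iter 2: u=1.170893  f(a)=+1.062e-01  f'(a)=-1.224e+00  a ← 47.906603 − (+1.062e-01/-1.224e+00) = 47.993386
iter 3: u=1.168776  f(a)=+3.133e-04  f'(a)=-1.217e+00  a ← 47.993386 − (+3.133e-04/-1.217e+00) = 47.993644
iter 4: u=1.168769  f(a)=+2.741e-09  f'(a)=-1.217e+00  a ← 47.993644 − (+2.741e-09/-1.217e+00) = 47.993644
iter 5: u=1.168769  f(a)=+0.000e+00  f'(a)=-1.217e+00  a ← 47.993644 − (+0.000e+00/-1.217e+00) = 47.993644
converged: |Δa| < 1e-12 after 5 iterations
sag = a·(cosh(S/(2a)) − 1) = 47.993644·(cosh(1.168769) − 1) = 36.685839
T_max/T_min = cosh(S/(2a)) = 1.764390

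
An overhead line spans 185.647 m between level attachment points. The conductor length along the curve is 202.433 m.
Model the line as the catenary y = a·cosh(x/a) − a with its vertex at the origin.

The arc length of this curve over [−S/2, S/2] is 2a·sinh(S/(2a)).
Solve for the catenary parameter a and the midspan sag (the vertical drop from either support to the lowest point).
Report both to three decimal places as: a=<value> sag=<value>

a=127.699 sag=35.248

seed: a₀ = √(S³/(24(L−S))) = √(185.647³/(24·16.786)) = 126.023830
iter 1: u=0.736555  f(a)=+4.613e-01  f'(a)=-2.811e-01  a ← 126.023830 − (+4.613e-01/-2.811e-01) = 127.664562
iter 2: u=0.727089  f(a)=+9.163e-03  f'(a)=-2.701e-01  a ← 127.664562 − (+9.163e-03/-2.701e-01) = 127.698489
iter 3: u=0.726896  f(a)=+3.778e-06  f'(a)=-2.698e-01  a ← 127.698489 − (+3.778e-06/-2.698e-01) = 127.698503
iter 4: u=0.726896  f(a)=+6.821e-13  f'(a)=-2.698e-01  a ← 127.698503 − (+6.821e-13/-2.698e-01) = 127.698503
converged: |Δa| < 1e-12 after 4 iterations
sag = a·(cosh(S/(2a)) − 1) = 127.698503·(cosh(0.726896) − 1) = 35.248383
T_max/T_min = cosh(S/(2a)) = 1.276028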